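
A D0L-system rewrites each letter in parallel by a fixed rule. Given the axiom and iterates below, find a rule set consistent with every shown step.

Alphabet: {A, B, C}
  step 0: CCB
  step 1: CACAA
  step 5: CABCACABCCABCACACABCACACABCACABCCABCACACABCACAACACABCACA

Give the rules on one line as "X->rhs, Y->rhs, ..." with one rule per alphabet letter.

A->BC, B->A, C->CA

  step 0 ⇒ step 1: CCB ⇒ CA·CA·A
    B ↦ A
    C ↦ CA
    A ↦ BC  (constrained at step 1)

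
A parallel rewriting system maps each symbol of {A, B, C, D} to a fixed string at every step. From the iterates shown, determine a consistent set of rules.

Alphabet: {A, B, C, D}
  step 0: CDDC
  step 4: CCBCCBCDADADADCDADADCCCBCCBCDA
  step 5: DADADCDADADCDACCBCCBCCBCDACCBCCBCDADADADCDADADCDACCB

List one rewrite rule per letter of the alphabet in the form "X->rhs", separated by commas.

  step 4 ⇒ step 5: CCBCCBCDADADADCDADADCCCBCCBCDA ⇒ DA·DA·DC·DA·DA·DC·DA·C·CB·C·CB·C·CB·C·DA·C·CB·C·CB·C·DA·DA·DA·DC·DA·DA·DC·DA·C·CB
    A ↦ CB
    B ↦ DC
    C ↦ DA
    D ↦ C

A->CB, B->DC, C->DA, D->C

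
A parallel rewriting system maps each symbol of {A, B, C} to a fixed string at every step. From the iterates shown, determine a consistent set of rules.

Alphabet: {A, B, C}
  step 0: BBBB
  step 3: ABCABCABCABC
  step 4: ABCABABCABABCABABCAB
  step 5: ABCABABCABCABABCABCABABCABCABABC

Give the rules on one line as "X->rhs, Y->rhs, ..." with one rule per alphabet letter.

A->AB, B->C, C->AB

  step 4 ⇒ step 5: ABCABABCABABCABABCAB ⇒ AB·C·AB·AB·C·AB·C·AB·AB·C·AB·C·AB·AB·C·AB·C·AB·AB·C
    A ↦ AB
    B ↦ C
    C ↦ AB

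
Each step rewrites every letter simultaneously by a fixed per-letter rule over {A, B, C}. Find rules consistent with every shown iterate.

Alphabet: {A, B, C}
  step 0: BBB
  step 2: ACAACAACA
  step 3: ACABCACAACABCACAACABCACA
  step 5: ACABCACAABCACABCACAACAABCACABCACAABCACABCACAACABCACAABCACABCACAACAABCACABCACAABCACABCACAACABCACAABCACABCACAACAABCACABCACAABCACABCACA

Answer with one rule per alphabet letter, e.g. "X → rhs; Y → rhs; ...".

A->ACA, B->A, C->BC

  step 2 ⇒ step 3: ACAACAACA ⇒ ACA·BC·ACA·ACA·BC·ACA·ACA·BC·ACA
    A ↦ ACA
    C ↦ BC
    B ↦ A  (constrained at step 0)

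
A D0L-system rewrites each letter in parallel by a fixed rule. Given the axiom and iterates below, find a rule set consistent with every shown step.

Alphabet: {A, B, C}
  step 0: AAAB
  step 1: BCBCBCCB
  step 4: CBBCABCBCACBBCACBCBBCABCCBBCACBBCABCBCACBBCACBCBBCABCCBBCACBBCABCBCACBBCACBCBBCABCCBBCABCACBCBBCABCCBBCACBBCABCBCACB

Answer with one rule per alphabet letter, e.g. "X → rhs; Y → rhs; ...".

A->BC, B->CB, C->BCA

  step 0 ⇒ step 1: AAAB ⇒ BC·BC·BC·CB
    A ↦ BC
    B ↦ CB
    C ↦ BCA  (constrained at step 1)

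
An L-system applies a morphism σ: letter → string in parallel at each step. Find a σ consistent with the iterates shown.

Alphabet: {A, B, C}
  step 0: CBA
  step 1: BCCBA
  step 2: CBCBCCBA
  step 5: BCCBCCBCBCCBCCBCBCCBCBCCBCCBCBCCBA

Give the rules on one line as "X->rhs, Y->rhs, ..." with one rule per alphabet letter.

A->BA, B->C, C->BC

  step 1 ⇒ step 2: BCCBA ⇒ C·BC·BC·C·BA
    A ↦ BA
    B ↦ C
    C ↦ BC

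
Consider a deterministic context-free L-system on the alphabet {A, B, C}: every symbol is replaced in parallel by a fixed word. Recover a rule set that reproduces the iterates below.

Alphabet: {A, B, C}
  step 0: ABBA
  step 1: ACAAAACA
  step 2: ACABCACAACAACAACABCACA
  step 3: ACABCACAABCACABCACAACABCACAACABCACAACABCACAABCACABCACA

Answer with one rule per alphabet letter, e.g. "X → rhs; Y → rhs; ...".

  step 2 ⇒ step 3: ACABCACAACAACAACABCACA ⇒ ACA·BC·ACA·A·BC·ACA·BC·ACA·ACA·BC·ACA·ACA·BC·ACA·ACA·BC·ACA·A·BC·ACA·BC·ACA
    A ↦ ACA
    B ↦ A
    C ↦ BC

A->ACA, B->A, C->BC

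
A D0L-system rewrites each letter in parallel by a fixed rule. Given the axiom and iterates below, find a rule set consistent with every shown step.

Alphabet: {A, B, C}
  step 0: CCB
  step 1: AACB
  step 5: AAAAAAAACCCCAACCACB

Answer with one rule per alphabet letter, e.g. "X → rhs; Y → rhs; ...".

  step 0 ⇒ step 1: CCB ⇒ A·A·CB
    B ↦ CB
    C ↦ A
    A ↦ CC  (constrained at step 1)

A->CC, B->CB, C->A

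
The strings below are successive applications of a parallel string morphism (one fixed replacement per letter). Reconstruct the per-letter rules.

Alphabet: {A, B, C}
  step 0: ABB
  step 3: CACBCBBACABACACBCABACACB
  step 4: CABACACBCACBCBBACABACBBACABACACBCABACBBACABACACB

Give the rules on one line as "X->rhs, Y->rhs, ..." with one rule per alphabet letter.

  step 3 ⇒ step 4: CACBCBBACABACACBCABACACB ⇒ CA·BA·CA·CB·CA·CB·CB·BA·CA·BA·CB·BA·CA·BA·CA·CB·CA·BA·CB·BA·CA·BA·CA·CB
    A ↦ BA
    B ↦ CB
    C ↦ CA

A->BA, B->CB, C->CA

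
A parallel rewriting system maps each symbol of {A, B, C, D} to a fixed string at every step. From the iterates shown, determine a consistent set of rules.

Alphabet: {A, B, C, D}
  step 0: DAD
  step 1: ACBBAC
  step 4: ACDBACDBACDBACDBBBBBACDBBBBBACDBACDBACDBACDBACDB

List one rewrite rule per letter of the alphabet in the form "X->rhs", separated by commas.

A->BB, B->DB, C->BB, D->AC

  step 0 ⇒ step 1: DAD ⇒ AC·BB·AC
    A ↦ BB
    D ↦ AC
    B ↦ DB  (constrained at step 1)
    C ↦ BB  (constrained at step 1)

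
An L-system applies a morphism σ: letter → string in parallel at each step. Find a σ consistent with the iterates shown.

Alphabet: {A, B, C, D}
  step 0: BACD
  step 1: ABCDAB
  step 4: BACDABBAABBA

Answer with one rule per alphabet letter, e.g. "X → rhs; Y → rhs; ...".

A->B, B->A, C->CD, D->AB

  step 0 ⇒ step 1: BACD ⇒ A·B·CD·AB
    A ↦ B
    B ↦ A
    C ↦ CD
    D ↦ AB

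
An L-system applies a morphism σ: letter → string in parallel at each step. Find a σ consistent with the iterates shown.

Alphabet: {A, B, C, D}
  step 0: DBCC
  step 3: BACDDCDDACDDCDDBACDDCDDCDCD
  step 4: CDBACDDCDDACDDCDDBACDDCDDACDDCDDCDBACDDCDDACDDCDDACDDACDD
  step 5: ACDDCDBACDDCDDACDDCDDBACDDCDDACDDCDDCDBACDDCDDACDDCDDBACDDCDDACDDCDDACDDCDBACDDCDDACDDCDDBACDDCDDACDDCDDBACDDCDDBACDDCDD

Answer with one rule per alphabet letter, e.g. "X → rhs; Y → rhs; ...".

  step 4 ⇒ step 5: CDBACDDCDDACDDCDDBACDDCDDACDDCDDCDBACDDCDDACDDCDDACDDACDD ⇒ A·CDD·CD·B·A·CDD·CDD·A·CDD·CDD·B·A·CDD·CDD·A·CDD·CDD·CD·B·A·CDD·CDD·A·CDD·CDD·B·A·CDD·CDD·A·CDD·CDD·A·CDD·CD·B·A·CDD·CDD·A·CDD·CDD·B·A·CDD·CDD·A·CDD·CDD·B·A·CDD·CDD·B·A·CDD·CDD
    A ↦ B
    B ↦ CD
    C ↦ A
    D ↦ CDD

A->B, B->CD, C->A, D->CDD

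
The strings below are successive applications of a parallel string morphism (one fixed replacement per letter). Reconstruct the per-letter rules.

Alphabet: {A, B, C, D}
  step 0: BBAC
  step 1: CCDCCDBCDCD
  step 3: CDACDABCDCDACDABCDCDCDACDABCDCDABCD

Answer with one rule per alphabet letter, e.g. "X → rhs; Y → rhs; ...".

A->BCD, B->CCD, C->CD, D->A

  step 0 ⇒ step 1: BBAC ⇒ CCD·CCD·BCD·CD
    A ↦ BCD
    B ↦ CCD
    C ↦ CD
    D ↦ A  (constrained at step 1)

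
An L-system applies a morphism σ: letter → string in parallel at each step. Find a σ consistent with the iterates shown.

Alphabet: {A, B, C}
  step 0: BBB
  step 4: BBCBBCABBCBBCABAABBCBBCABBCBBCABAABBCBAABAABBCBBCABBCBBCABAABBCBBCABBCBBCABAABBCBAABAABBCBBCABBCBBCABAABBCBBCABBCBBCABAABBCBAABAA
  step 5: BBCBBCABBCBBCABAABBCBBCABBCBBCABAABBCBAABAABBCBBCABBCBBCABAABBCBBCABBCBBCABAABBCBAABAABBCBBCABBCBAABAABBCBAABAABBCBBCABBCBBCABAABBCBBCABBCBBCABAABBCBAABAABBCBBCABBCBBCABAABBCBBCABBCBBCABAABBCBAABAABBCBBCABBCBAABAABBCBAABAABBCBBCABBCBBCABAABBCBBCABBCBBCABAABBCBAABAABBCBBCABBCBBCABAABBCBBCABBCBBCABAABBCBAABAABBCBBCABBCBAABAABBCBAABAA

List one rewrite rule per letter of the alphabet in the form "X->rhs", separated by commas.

  step 4 ⇒ step 5: BBCBBCABBCBBCABAABBCBBCABBCBBCABAABBCBAABAABBCBBCABBCBBCABAABBCBBCABBCBBCABAABBCBAABAABBCBBCABBCBBCABAABBCBBCABBCBBCABAABBCBAABAA ⇒ BBC·BBC·A·BBC·BBC·A·BAA·BBC·BBC·A·BBC·BBC·A·BAA·BBC·BAA·BAA·BBC·BBC·A·BBC·BBC·A·BAA·BBC·BBC·A·BBC·BBC·A·BAA·BBC·BAA·BAA·BBC·BBC·A·BBC·BAA·BAA·BBC·BAA·BAA·BBC·BBC·A·BBC·BBC·A·BAA·BBC·BBC·A·BBC·BBC·A·BAA·BBC·BAA·BAA·BBC·BBC·A·BBC·BBC·A·BAA·BBC·BBC·A·BBC·BBC·A·BAA·BBC·BAA·BAA·BBC·BBC·A·BBC·BAA·BAA·BBC·BAA·BAA·BBC·BBC·A·BBC·BBC·A·BAA·BBC·BBC·A·BBC·BBC·A·BAA·BBC·BAA·BAA·BBC·BBC·A·BBC·BBC·A·BAA·BBC·BBC·A·BBC·BBC·A·BAA·BBC·BAA·BAA·BBC·BBC·A·BBC·BAA·BAA·BBC·BAA·BAA
    A ↦ BAA
    B ↦ BBC
    C ↦ A

A->BAA, B->BBC, C->A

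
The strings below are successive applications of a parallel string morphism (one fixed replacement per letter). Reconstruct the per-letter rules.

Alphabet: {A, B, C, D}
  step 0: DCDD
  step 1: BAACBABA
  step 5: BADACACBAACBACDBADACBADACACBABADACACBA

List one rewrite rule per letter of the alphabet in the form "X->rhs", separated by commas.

A->D, B->C, C->AC, D->BA

  step 0 ⇒ step 1: DCDD ⇒ BA·AC·BA·BA
    C ↦ AC
    D ↦ BA
    A ↦ D  (constrained at step 1)
    B ↦ C  (constrained at step 1)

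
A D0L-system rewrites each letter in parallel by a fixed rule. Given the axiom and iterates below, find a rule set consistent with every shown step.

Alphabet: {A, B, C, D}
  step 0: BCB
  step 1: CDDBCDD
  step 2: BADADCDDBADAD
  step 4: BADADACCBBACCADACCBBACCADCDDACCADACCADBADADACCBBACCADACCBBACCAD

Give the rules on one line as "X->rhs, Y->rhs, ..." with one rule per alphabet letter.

  step 1 ⇒ step 2: CDDBCDD ⇒ B·AD·AD·CDD·B·AD·AD
    B ↦ CDD
    C ↦ B
    D ↦ AD
    A ↦ ACC  (constrained at step 2)

A->ACC, B->CDD, C->B, D->AD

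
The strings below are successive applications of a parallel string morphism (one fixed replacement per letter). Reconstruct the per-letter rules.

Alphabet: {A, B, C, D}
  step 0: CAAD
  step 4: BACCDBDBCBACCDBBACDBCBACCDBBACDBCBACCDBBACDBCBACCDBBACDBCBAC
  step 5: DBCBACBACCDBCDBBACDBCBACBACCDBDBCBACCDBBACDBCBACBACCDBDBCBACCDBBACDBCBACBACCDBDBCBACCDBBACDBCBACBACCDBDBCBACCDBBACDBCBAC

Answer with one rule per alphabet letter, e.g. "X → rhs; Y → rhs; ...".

  step 4 ⇒ step 5: BACCDBDBCBACCDBBACDBCBACCDBBACDBCBACCDBBACDBCBACCDBBACDBCBAC ⇒ DB·C·BAC·BAC·C·DB·C·DB·BAC·DB·C·BAC·BAC·C·DB·DB·C·BAC·C·DB·BAC·DB·C·BAC·BAC·C·DB·DB·C·BAC·C·DB·BAC·DB·C·BAC·BAC·C·DB·DB·C·BAC·C·DB·BAC·DB·C·BAC·BAC·C·DB·DB·C·BAC·C·DB·BAC·DB·C·BAC
    A ↦ C
    B ↦ DB
    C ↦ BAC
    D ↦ C

A->C, B->DB, C->BAC, D->C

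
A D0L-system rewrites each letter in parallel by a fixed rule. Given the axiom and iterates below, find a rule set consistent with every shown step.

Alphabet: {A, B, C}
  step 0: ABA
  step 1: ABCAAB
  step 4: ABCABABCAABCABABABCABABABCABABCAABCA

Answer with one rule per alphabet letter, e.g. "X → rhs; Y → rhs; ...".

A->AB, B->CA, C->B

  step 0 ⇒ step 1: ABA ⇒ AB·CA·AB
    A ↦ AB
    B ↦ CA
    C ↦ B  (constrained at step 1)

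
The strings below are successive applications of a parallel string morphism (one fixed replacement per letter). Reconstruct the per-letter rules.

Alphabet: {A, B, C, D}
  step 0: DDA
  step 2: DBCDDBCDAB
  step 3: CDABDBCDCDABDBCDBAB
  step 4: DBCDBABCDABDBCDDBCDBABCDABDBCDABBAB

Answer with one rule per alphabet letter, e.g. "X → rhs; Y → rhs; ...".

  step 3 ⇒ step 4: CDABDBCDCDABDBCDBAB ⇒ DB·CD·B·AB·CD·AB·DB·CD·DB·CD·B·AB·CD·AB·DB·CD·AB·B·AB
    A ↦ B
    B ↦ AB
    C ↦ DB
    D ↦ CD

A->B, B->AB, C->DB, D->CD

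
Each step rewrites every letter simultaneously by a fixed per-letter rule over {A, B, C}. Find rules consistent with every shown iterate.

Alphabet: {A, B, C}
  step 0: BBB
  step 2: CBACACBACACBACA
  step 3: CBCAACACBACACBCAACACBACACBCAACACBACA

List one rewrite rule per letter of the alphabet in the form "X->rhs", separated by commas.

A->ACA, B->CA, C->CB

  step 2 ⇒ step 3: CBACACBACACBACA ⇒ CB·CA·ACA·CB·ACA·CB·CA·ACA·CB·ACA·CB·CA·ACA·CB·ACA
    A ↦ ACA
    B ↦ CA
    C ↦ CB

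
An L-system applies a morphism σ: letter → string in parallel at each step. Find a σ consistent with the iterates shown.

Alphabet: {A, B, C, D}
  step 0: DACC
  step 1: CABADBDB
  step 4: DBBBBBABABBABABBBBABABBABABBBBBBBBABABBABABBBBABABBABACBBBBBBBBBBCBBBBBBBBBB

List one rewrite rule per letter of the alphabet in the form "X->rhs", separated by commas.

A->ABA, B->BB, C->DB, D->C

  step 0 ⇒ step 1: DACC ⇒ C·ABA·DB·DB
    A ↦ ABA
    C ↦ DB
    D ↦ C
    B ↦ BB  (constrained at step 1)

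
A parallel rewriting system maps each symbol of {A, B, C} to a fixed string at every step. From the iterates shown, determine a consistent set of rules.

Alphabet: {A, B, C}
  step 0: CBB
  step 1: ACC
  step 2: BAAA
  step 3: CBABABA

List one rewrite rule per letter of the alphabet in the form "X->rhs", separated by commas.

  step 2 ⇒ step 3: BAAA ⇒ C·BA·BA·BA
    A ↦ BA
    B ↦ C
  step 0 ⇒ step 1: CBB ⇒ A·C·C
    C ↦ A

A->BA, B->C, C->A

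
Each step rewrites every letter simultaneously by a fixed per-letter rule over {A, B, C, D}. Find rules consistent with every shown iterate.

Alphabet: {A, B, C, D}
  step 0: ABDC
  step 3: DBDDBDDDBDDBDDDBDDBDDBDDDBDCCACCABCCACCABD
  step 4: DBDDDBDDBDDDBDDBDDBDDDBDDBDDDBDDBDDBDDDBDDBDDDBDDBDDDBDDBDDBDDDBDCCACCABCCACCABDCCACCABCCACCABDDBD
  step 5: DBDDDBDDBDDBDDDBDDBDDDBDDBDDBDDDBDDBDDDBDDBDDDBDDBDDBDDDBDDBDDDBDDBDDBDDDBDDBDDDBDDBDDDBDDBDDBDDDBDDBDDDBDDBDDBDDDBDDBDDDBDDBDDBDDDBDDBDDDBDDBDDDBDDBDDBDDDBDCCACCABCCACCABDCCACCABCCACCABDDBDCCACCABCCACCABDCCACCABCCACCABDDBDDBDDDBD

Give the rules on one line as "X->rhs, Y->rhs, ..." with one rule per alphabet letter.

  step 4 ⇒ step 5: DBDDDBDDBDDDBDDBDDBDDDBDDBDDDBDDBDDBDDDBDDBDDDBDDBDDDBDDBDDBDDDBDCCACCABCCACCABDCCACCABCCACCABDDBD ⇒ DBD·D·DBD·DBD·DBD·D·DBD·DBD·D·DBD·DBD·DBD·D·DBD·DBD·D·DBD·DBD·D·DBD·DBD·DBD·D·DBD·DBD·D·DBD·DBD·DBD·D·DBD·DBD·D·DBD·DBD·D·DBD·DBD·DBD·D·DBD·DBD·D·DBD·DBD·DBD·D·DBD·DBD·D·DBD·DBD·DBD·D·DBD·DBD·D·DBD·DBD·D·DBD·DBD·DBD·D·DBD·CCA·CCA·B·CCA·CCA·B·D·CCA·CCA·B·CCA·CCA·B·D·DBD·CCA·CCA·B·CCA·CCA·B·D·CCA·CCA·B·CCA·CCA·B·D·DBD·DBD·D·DBD
    A ↦ B
    B ↦ D
    C ↦ CCA
    D ↦ DBD

A->B, B->D, C->CCA, D->DBD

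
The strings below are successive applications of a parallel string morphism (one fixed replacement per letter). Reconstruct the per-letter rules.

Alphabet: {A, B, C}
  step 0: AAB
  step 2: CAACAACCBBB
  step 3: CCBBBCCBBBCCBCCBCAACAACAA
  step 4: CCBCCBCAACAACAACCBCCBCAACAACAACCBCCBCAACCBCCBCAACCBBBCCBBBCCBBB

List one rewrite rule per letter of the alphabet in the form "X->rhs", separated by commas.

A->B, B->CAA, C->CCB

  step 3 ⇒ step 4: CCBBBCCBBBCCBCCBCAACAACAA ⇒ CCB·CCB·CAA·CAA·CAA·CCB·CCB·CAA·CAA·CAA·CCB·CCB·CAA·CCB·CCB·CAA·CCB·B·B·CCB·B·B·CCB·B·B
    A ↦ B
    B ↦ CAA
    C ↦ CCB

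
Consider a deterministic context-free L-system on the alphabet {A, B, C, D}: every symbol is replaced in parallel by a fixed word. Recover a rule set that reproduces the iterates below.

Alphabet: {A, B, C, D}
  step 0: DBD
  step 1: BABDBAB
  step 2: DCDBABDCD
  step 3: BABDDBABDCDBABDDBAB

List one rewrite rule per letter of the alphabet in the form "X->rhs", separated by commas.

A->C, B->D, C->DD, D->BAB

  step 2 ⇒ step 3: DCDBABDCD ⇒ BAB·DD·BAB·D·C·D·BAB·DD·BAB
    A ↦ C
    B ↦ D
    C ↦ DD
    D ↦ BAB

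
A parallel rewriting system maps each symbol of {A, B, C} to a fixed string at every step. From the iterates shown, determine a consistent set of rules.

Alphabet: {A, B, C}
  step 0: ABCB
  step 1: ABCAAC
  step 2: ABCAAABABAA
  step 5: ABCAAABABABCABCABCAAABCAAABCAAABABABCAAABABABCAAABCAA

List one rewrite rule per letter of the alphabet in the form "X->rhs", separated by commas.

A->AB, B->C, C->AA

  step 1 ⇒ step 2: ABCAAC ⇒ AB·C·AA·AB·AB·AA
    A ↦ AB
    B ↦ C
    C ↦ AA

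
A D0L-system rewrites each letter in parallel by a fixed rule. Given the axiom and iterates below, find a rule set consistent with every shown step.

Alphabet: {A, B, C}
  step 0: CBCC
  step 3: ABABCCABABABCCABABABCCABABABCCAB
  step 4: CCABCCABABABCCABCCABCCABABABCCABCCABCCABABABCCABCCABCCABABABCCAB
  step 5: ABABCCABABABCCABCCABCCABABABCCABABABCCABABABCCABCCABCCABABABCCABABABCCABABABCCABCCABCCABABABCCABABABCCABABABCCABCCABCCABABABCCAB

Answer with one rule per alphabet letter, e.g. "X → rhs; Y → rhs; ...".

  step 4 ⇒ step 5: CCABCCABABABCCABCCABCCABABABCCABCCABCCABABABCCABCCABCCABABABCCAB ⇒ AB·AB·CC·AB·AB·AB·CC·AB·CC·AB·CC·AB·AB·AB·CC·AB·AB·AB·CC·AB·AB·AB·CC·AB·CC·AB·CC·AB·AB·AB·CC·AB·AB·AB·CC·AB·AB·AB·CC·AB·CC·AB·CC·AB·AB·AB·CC·AB·AB·AB·CC·AB·AB·AB·CC·AB·CC·AB·CC·AB·AB·AB·CC·AB
    A ↦ CC
    B ↦ AB
    C ↦ AB

A->CC, B->AB, C->AB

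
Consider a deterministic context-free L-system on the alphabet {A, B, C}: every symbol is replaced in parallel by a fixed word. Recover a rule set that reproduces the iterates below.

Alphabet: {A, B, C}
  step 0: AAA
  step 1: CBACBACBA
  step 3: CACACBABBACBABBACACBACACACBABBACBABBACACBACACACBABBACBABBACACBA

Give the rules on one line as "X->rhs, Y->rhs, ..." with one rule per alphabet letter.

A->CBA, B->CA, C->BBA

  step 0 ⇒ step 1: AAA ⇒ CBA·CBA·CBA
    A ↦ CBA
    B ↦ CA  (constrained at step 1)
    C ↦ BBA  (constrained at step 1)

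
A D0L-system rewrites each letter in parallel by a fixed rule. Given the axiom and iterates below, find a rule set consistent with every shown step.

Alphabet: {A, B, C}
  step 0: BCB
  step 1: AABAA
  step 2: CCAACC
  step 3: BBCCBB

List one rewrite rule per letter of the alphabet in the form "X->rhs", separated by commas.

A->C, B->AA, C->B

  step 2 ⇒ step 3: CCAACC ⇒ B·B·C·C·B·B
    A ↦ C
    C ↦ B
  step 0 ⇒ step 1: BCB ⇒ AA·B·AA
    B ↦ AA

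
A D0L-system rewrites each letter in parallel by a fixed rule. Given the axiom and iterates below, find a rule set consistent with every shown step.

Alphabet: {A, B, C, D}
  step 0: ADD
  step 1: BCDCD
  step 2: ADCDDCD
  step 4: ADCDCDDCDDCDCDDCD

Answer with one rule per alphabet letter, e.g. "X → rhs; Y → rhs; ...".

  step 1 ⇒ step 2: BCDCD ⇒ A·D·CD·D·CD
    B ↦ A
    C ↦ D
    D ↦ CD
  step 0 ⇒ step 1: ADD ⇒ B·CD·CD
    A ↦ B

A->B, B->A, C->D, D->CD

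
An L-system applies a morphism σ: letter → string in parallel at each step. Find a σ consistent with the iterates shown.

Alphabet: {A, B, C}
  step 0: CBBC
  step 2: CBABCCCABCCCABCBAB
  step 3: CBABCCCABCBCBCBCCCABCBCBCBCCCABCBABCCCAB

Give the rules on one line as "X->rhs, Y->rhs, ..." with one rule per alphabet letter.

A->CCC, B->AB, C->CB

  step 2 ⇒ step 3: CBABCCCABCCCABCBAB ⇒ CB·AB·CCC·AB·CB·CB·CB·CCC·AB·CB·CB·CB·CCC·AB·CB·AB·CCC·AB
    A ↦ CCC
    B ↦ AB
    C ↦ CB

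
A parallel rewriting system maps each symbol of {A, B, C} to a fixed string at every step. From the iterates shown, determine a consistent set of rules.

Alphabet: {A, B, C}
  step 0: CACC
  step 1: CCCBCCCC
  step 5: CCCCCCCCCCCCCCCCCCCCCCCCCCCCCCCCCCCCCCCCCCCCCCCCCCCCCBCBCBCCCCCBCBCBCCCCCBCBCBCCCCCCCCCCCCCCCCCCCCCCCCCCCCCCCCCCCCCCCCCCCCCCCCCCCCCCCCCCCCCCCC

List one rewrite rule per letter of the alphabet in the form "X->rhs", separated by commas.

A->CB, B->AAA, C->CC

  step 0 ⇒ step 1: CACC ⇒ CC·CB·CC·CC
    A ↦ CB
    C ↦ CC
    B ↦ AAA  (constrained at step 1)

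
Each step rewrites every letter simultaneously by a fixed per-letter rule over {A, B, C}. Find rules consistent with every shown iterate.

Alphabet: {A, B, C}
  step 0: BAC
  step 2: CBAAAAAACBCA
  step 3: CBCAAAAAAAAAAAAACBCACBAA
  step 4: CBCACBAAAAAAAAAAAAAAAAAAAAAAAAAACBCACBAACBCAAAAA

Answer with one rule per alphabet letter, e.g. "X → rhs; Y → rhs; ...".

  step 3 ⇒ step 4: CBCAAAAAAAAAAAAACBCACBAA ⇒ CB·CA·CB·AA·AA·AA·AA·AA·AA·AA·AA·AA·AA·AA·AA·AA·CB·CA·CB·AA·CB·CA·AA·AA
    A ↦ AA
    B ↦ CA
    C ↦ CB

A->AA, B->CA, C->CB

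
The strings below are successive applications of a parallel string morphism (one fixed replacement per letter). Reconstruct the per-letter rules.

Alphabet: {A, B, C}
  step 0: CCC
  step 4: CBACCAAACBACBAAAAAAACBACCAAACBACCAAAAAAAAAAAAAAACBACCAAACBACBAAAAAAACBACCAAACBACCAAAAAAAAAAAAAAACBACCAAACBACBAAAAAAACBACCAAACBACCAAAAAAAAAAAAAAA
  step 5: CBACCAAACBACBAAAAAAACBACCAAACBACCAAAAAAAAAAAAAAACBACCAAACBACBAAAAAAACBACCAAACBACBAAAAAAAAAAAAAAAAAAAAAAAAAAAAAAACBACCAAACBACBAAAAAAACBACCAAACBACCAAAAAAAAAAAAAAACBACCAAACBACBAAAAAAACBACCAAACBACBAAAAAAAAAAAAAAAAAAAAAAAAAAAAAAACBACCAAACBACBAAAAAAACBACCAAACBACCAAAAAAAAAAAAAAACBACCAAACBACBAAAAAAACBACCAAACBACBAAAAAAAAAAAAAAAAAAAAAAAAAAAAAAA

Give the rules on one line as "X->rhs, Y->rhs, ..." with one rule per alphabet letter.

  step 4 ⇒ step 5: CBACCAAACBACBAAAAAAACBACCAAACBACCAAAAAAAAAAAAAAACBACCAAACBACBAAAAAAACBACCAAACBACCAAAAAAAAAAAAAAACBACCAAACBACBAAAAAAACBACCAAACBACCAAAAAAAAAAAAAAA ⇒ CBA·CCA·AA·CBA·CBA·AA·AA·AA·CBA·CCA·AA·CBA·CCA·AA·AA·AA·AA·AA·AA·AA·CBA·CCA·AA·CBA·CBA·AA·AA·AA·CBA·CCA·AA·CBA·CBA·AA·AA·AA·AA·AA·AA·AA·AA·AA·AA·AA·AA·AA·AA·AA·CBA·CCA·AA·CBA·CBA·AA·AA·AA·CBA·CCA·AA·CBA·CCA·AA·AA·AA·AA·AA·AA·AA·CBA·CCA·AA·CBA·CBA·AA·AA·AA·CBA·CCA·AA·CBA·CBA·AA·AA·AA·AA·AA·AA·AA·AA·AA·AA·AA·AA·AA·AA·AA·CBA·CCA·AA·CBA·CBA·AA·AA·AA·CBA·CCA·AA·CBA·CCA·AA·AA·AA·AA·AA·AA·AA·CBA·CCA·AA·CBA·CBA·AA·AA·AA·CBA·CCA·AA·CBA·CBA·AA·AA·AA·AA·AA·AA·AA·AA·AA·AA·AA·AA·AA·AA·AA
    A ↦ AA
    B ↦ CCA
    C ↦ CBA

A->AA, B->CCA, C->CBA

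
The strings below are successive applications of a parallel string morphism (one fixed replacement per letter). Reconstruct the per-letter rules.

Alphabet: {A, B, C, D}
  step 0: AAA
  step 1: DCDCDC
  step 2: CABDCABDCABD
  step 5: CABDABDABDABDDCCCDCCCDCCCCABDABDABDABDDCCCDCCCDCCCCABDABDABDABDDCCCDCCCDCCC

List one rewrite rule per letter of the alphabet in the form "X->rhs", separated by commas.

  step 1 ⇒ step 2: DCDCDC ⇒ C·ABD·C·ABD·C·ABD
    C ↦ ABD
    D ↦ C
  step 0 ⇒ step 1: AAA ⇒ DC·DC·DC
    A ↦ DC
    B ↦ C  (constrained at step 2)

A->DC, B->C, C->ABD, D->C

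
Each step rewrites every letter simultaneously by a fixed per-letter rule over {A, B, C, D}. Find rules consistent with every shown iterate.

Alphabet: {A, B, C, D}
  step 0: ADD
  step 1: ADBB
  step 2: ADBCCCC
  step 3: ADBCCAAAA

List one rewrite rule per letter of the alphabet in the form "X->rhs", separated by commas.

  step 2 ⇒ step 3: ADBCCCC ⇒ AD·B·CC·A·A·A·A
    A ↦ AD
    B ↦ CC
    C ↦ A
    D ↦ B

A->AD, B->CC, C->A, D->B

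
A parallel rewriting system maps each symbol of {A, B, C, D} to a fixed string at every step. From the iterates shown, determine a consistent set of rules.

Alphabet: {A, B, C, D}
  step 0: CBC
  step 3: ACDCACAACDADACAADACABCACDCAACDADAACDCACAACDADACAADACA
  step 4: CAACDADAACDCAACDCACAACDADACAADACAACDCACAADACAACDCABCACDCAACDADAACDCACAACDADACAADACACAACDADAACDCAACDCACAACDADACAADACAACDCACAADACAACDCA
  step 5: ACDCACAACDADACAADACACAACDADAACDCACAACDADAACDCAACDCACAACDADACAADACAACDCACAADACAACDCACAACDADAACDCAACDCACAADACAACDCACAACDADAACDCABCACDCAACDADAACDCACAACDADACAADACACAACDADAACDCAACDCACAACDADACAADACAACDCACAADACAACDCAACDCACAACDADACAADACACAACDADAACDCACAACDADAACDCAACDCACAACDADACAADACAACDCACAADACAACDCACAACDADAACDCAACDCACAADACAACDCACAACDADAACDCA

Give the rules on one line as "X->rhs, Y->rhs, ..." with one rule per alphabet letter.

A->CA, B->BC, C->ACD, D->ADA

  step 4 ⇒ step 5: CAACDADAACDCAACDCACAACDADACAADACAACDCACAADACAACDCABCACDCAACDADAACDCACAACDADACAADACACAACDADAACDCAACDCACAACDADACAADACAACDCACAADACAACDCA ⇒ ACD·CA·CA·ACD·ADA·CA·ADA·CA·CA·ACD·ADA·ACD·CA·CA·ACD·ADA·ACD·CA·ACD·CA·CA·ACD·ADA·CA·ADA·CA·ACD·CA·CA·ADA·CA·ACD·CA·CA·ACD·ADA·ACD·CA·ACD·CA·CA·ADA·CA·ACD·CA·CA·ACD·ADA·ACD·CA·BC·ACD·CA·ACD·ADA·ACD·CA·CA·ACD·ADA·CA·ADA·CA·CA·ACD·ADA·ACD·CA·ACD·CA·CA·ACD·ADA·CA·ADA·CA·ACD·CA·CA·ADA·CA·ACD·CA·ACD·CA·CA·ACD·ADA·CA·ADA·CA·CA·ACD·ADA·ACD·CA·CA·ACD·ADA·ACD·CA·ACD·CA·CA·ACD·ADA·CA·ADA·CA·ACD·CA·CA·ADA·CA·ACD·CA·CA·ACD·ADA·ACD·CA·ACD·CA·CA·ADA·CA·ACD·CA·CA·ACD·ADA·ACD·CA
    A ↦ CA
    B ↦ BC
    C ↦ ACD
    D ↦ ADA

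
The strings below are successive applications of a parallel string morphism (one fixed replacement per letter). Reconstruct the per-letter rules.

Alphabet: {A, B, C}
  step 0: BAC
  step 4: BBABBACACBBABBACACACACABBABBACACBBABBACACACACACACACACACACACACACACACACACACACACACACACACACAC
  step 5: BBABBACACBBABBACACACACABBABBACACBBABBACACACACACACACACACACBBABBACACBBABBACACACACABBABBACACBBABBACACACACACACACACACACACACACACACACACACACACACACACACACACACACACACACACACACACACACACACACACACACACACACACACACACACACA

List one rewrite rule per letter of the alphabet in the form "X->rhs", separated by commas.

  step 4 ⇒ step 5: BBABBACACBBABBACACACACABBABBACACBBABBACACACACACACACACACACACACACACACACACACACACACACACACACAC ⇒ BBA·BBA·CAC·BBA·BBA·CAC·A·CAC·A·BBA·BBA·CAC·BBA·BBA·CAC·A·CAC·A·CAC·A·CAC·A·CAC·BBA·BBA·CAC·BBA·BBA·CAC·A·CAC·A·BBA·BBA·CAC·BBA·BBA·CAC·A·CAC·A·CAC·A·CAC·A·CAC·A·CAC·A·CAC·A·CAC·A·CAC·A·CAC·A·CAC·A·CAC·A·CAC·A·CAC·A·CAC·A·CAC·A·CAC·A·CAC·A·CAC·A·CAC·A·CAC·A·CAC·A·CAC·A·CAC·A·CAC·A·CAC·A
    A ↦ CAC
    B ↦ BBA
    C ↦ A

A->CAC, B->BBA, C->A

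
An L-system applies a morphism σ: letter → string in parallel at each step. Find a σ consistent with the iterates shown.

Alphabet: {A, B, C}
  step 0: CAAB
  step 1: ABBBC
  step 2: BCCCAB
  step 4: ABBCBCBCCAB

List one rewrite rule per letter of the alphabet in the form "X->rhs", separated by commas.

  step 1 ⇒ step 2: ABBBC ⇒ B·C·C·C·AB
    A ↦ B
    B ↦ C
    C ↦ AB

A->B, B->C, C->AB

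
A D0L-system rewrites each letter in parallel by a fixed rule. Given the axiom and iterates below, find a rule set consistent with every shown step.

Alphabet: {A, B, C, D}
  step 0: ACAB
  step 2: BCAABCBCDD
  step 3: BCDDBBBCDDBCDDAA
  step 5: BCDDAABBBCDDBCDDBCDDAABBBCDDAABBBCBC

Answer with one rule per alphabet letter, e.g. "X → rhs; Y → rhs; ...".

  step 2 ⇒ step 3: BCAABCBCDD ⇒ BC·DD·B·B·BC·DD·BC·DD·A·A
    A ↦ B
    B ↦ BC
    C ↦ DD
    D ↦ A

A->B, B->BC, C->DD, D->A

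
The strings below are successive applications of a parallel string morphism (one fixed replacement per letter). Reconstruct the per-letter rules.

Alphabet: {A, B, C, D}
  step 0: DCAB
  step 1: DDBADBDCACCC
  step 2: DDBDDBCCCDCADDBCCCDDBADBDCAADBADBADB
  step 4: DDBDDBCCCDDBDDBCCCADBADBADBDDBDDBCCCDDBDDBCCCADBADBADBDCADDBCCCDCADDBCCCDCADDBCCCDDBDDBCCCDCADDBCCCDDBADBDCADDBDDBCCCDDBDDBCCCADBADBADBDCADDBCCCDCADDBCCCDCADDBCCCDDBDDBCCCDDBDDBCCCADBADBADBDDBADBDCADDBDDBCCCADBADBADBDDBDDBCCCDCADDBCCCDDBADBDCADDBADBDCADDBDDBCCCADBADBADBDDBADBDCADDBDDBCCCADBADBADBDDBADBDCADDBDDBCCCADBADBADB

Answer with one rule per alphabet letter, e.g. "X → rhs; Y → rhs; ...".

A->DCA, B->CCC, C->ADB, D->DDB

  step 1 ⇒ step 2: DDBADBDCACCC ⇒ DDB·DDB·CCC·DCA·DDB·CCC·DDB·ADB·DCA·ADB·ADB·ADB
    A ↦ DCA
    B ↦ CCC
    C ↦ ADB
    D ↦ DDB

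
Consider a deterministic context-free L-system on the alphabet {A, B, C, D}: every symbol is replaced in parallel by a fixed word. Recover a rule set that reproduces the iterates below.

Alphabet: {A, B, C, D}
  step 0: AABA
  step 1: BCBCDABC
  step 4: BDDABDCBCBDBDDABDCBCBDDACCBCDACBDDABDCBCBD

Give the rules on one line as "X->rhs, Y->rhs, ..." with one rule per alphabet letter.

A->BC, B->DA, C->BD, D->C

  step 0 ⇒ step 1: AABA ⇒ BC·BC·DA·BC
    A ↦ BC
    B ↦ DA
    C ↦ BD  (constrained at step 1)
    D ↦ C  (constrained at step 1)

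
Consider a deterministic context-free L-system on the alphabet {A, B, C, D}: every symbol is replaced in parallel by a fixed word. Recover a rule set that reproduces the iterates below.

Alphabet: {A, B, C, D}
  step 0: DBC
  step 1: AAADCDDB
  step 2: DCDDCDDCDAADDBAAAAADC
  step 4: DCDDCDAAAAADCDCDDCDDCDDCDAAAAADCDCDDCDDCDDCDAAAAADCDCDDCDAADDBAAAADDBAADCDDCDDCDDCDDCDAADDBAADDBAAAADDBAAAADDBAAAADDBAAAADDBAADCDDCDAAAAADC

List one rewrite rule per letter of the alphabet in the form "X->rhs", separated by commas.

A->DCD, B->ADC, C->DDB, D->AA

  step 1 ⇒ step 2: AAADCDDB ⇒ DCD·DCD·DCD·AA·DDB·AA·AA·ADC
    A ↦ DCD
    B ↦ ADC
    C ↦ DDB
    D ↦ AA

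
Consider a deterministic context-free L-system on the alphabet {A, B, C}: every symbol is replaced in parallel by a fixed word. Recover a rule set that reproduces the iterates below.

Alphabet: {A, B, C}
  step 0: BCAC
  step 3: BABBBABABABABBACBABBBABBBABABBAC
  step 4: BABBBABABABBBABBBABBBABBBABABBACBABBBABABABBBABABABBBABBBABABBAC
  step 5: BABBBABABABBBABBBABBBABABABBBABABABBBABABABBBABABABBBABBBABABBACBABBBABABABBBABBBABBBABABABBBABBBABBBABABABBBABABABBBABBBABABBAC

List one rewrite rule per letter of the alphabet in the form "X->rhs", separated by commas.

  step 4 ⇒ step 5: BABBBABABABBBABBBABBBABBBABABBACBABBBABABABBBABABABBBABBBABABBAC ⇒ BA·BB·BA·BA·BA·BB·BA·BB·BA·BB·BA·BA·BA·BB·BA·BA·BA·BB·BA·BA·BA·BB·BA·BA·BA·BB·BA·BB·BA·BA·BB·AC·BA·BB·BA·BA·BA·BB·BA·BB·BA·BB·BA·BA·BA·BB·BA·BB·BA·BB·BA·BA·BA·BB·BA·BA·BA·BB·BA·BB·BA·BA·BB·AC
    A ↦ BB
    B ↦ BA
    C ↦ AC

A->BB, B->BA, C->AC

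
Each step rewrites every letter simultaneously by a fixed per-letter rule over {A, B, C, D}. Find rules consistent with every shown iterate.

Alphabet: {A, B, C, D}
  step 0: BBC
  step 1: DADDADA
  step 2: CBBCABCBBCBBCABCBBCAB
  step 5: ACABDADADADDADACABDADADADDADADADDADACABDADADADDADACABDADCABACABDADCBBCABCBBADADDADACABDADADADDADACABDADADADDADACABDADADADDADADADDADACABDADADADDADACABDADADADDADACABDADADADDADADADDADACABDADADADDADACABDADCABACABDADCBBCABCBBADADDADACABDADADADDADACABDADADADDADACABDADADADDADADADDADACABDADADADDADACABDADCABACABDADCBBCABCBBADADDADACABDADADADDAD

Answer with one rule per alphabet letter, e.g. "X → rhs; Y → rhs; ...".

A->CAB, B->DAD, C->A, D->CBB

  step 1 ⇒ step 2: DADDADA ⇒ CBB·CAB·CBB·CBB·CAB·CBB·CAB
    A ↦ CAB
    D ↦ CBB
  step 0 ⇒ step 1: BBC ⇒ DAD·DAD·A
    B ↦ DAD
  step 0 ⇒ step 1: BBC ⇒ DAD·DAD·A
    C ↦ A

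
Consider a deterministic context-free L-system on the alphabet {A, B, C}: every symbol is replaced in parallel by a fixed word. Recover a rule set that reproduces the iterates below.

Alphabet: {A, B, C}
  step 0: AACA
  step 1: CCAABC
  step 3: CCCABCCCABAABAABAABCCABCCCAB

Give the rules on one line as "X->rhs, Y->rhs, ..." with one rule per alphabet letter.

A->C, B->CAB, C->AAB

  step 0 ⇒ step 1: AACA ⇒ C·C·AAB·C
    A ↦ C
    C ↦ AAB
    B ↦ CAB  (constrained at step 1)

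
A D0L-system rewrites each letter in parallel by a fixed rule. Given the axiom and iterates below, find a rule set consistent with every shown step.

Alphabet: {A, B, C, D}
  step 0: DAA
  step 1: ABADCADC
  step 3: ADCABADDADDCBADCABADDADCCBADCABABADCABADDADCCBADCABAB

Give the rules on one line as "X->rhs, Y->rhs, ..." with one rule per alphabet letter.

  step 0 ⇒ step 1: DAA ⇒ AB·ADC·ADC
    A ↦ ADC
    D ↦ AB
    B ↦ CB  (constrained at step 1)
    C ↦ ADD  (constrained at step 1)

A->ADC, B->CB, C->ADD, D->AB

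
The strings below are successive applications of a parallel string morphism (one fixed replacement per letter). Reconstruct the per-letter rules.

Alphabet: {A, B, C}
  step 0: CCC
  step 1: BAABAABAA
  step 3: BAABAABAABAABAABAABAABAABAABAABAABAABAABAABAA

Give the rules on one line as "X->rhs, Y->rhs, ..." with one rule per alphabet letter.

A->CC, B->C, C->BAA

  step 0 ⇒ step 1: CCC ⇒ BAA·BAA·BAA
    C ↦ BAA
    A ↦ CC  (constrained at step 1)
    B ↦ C  (constrained at step 1)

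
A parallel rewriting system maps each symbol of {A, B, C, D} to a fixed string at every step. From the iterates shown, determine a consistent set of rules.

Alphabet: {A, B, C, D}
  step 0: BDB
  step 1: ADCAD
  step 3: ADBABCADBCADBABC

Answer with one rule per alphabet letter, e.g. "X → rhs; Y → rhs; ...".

A->BA, B->AD, C->BC, D->C

  step 0 ⇒ step 1: BDB ⇒ AD·C·AD
    B ↦ AD
    D ↦ C
    A ↦ BA  (constrained at step 1)
    C ↦ BC  (constrained at step 1)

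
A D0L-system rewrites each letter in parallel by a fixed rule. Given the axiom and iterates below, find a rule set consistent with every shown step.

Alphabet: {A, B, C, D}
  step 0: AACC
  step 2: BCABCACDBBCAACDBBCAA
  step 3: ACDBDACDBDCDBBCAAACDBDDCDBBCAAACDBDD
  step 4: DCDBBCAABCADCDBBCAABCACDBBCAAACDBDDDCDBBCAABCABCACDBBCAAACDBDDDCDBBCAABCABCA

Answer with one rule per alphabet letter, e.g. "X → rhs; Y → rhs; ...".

  step 3 ⇒ step 4: ACDBDACDBDCDBBCAAACDBDDCDBBCAAACDBDD ⇒ D·CDB·BCA·A·BCA·D·CDB·BCA·A·BCA·CDB·BCA·A·A·CDB·D·D·D·CDB·BCA·A·BCA·BCA·CDB·BCA·A·A·CDB·D·D·D·CDB·BCA·A·BCA·BCA
    A ↦ D
    B ↦ A
    C ↦ CDB
    D ↦ BCA

A->D, B->A, C->CDB, D->BCA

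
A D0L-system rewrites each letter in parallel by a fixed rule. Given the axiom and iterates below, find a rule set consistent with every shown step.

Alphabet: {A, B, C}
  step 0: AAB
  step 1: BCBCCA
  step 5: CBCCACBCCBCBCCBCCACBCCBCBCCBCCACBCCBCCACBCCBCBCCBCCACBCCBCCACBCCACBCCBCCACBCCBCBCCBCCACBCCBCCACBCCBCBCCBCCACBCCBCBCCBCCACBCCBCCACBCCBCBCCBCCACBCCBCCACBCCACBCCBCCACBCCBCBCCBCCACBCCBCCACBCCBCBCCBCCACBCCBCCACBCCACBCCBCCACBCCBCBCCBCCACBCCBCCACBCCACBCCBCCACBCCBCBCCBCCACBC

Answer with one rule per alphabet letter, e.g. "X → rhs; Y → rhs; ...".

  step 0 ⇒ step 1: AAB ⇒ BC·BC·CA
    A ↦ BC
    B ↦ CA
    C ↦ CBC  (constrained at step 1)

A->BC, B->CA, C->CBC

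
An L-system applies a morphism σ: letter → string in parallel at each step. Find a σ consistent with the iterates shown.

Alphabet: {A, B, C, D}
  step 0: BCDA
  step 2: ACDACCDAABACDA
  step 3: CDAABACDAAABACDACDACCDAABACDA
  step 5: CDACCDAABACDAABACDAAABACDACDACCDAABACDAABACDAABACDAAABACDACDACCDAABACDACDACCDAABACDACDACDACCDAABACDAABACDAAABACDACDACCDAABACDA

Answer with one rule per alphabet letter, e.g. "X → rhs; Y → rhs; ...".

A->CDA, B->C, C->A, D->BA

  step 2 ⇒ step 3: ACDACCDAABACDA ⇒ CDA·A·BA·CDA·A·A·BA·CDA·CDA·C·CDA·A·BA·CDA
    A ↦ CDA
    B ↦ C
    C ↦ A
    D ↦ BA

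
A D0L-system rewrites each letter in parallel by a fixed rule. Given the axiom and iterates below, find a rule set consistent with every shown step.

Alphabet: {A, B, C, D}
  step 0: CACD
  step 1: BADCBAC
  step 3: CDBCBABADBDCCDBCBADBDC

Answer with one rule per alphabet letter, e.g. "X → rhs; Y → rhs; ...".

  step 0 ⇒ step 1: CACD ⇒ BA·DC·BA·C
    A ↦ DC
    C ↦ BA
    D ↦ C
    B ↦ DB  (constrained at step 1)

A->DC, B->DB, C->BA, D->C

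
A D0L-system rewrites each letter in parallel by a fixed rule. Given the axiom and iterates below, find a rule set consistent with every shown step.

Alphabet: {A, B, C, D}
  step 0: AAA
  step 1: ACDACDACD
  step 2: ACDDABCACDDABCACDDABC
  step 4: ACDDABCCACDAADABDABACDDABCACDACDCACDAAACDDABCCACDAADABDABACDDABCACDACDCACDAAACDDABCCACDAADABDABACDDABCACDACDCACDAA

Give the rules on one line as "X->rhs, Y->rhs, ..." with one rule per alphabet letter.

A->ACD, B->AA, C->DAB, D->C

  step 1 ⇒ step 2: ACDACDACD ⇒ ACD·DAB·C·ACD·DAB·C·ACD·DAB·C
    A ↦ ACD
    C ↦ DAB
    D ↦ C
    B ↦ AA  (constrained at step 2)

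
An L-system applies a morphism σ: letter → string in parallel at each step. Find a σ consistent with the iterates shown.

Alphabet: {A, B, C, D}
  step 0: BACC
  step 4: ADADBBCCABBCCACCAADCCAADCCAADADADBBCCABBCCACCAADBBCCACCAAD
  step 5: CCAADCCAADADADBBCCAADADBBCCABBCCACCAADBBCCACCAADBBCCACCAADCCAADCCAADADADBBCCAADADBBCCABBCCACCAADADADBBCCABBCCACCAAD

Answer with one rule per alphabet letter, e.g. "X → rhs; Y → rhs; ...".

A->CCA, B->AD, C->B, D->AD

  step 4 ⇒ step 5: ADADBBCCABBCCACCAADCCAADCCAADADADBBCCABBCCACCAADBBCCACCAAD ⇒ CCA·AD·CCA·AD·AD·AD·B·B·CCA·AD·AD·B·B·CCA·B·B·CCA·CCA·AD·B·B·CCA·CCA·AD·B·B·CCA·CCA·AD·CCA·AD·CCA·AD·AD·AD·B·B·CCA·AD·AD·B·B·CCA·B·B·CCA·CCA·AD·AD·AD·B·B·CCA·B·B·CCA·CCA·AD
    A ↦ CCA
    B ↦ AD
    C ↦ B
    D ↦ AD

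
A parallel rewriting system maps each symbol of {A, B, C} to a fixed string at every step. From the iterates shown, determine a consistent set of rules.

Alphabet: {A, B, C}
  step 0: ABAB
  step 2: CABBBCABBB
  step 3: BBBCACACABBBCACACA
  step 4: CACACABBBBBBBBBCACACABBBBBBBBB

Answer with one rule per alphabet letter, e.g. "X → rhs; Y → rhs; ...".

A->B, B->CA, C->BB

  step 3 ⇒ step 4: BBBCACACABBBCACACA ⇒ CA·CA·CA·BB·B·BB·B·BB·B·CA·CA·CA·BB·B·BB·B·BB·B
    A ↦ B
    B ↦ CA
    C ↦ BB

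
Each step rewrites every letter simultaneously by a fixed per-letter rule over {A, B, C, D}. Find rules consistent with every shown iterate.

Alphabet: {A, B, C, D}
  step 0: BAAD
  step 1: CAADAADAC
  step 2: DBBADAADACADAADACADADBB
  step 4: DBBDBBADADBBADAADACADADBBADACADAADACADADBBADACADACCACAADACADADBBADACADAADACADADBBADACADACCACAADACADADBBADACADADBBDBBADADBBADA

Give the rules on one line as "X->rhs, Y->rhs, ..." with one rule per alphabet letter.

  step 1 ⇒ step 2: CAADAADAC ⇒ DBB·ADA·ADA·C·ADA·ADA·C·ADA·DBB
    A ↦ ADA
    C ↦ DBB
    D ↦ C
  step 0 ⇒ step 1: BAAD ⇒ CA·ADA·ADA·C
    B ↦ CA

A->ADA, B->CA, C->DBB, D->C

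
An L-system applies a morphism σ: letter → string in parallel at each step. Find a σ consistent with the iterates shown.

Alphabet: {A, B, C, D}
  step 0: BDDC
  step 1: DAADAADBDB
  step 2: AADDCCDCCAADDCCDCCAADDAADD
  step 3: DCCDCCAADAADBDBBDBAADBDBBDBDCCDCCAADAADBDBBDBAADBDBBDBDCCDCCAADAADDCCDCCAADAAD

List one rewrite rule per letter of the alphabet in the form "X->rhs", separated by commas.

  step 2 ⇒ step 3: AADDCCDCCAADDCCDCCAADDAADD ⇒ DCC·DCC·AAD·AAD·BDB·BDB·AAD·BDB·BDB·DCC·DCC·AAD·AAD·BDB·BDB·AAD·BDB·BDB·DCC·DCC·AAD·AAD·DCC·DCC·AAD·AAD
    A ↦ DCC
    C ↦ BDB
    D ↦ AAD
  step 0 ⇒ step 1: BDDC ⇒ D·AAD·AAD·BDB
    B ↦ D

A->DCC, B->D, C->BDB, D->AAD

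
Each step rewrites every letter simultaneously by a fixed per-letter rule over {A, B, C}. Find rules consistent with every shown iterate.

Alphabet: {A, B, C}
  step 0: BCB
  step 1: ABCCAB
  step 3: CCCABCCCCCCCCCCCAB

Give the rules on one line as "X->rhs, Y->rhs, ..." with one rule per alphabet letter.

A->C, B->AB, C->CC

  step 0 ⇒ step 1: BCB ⇒ AB·CC·AB
    B ↦ AB
    C ↦ CC
    A ↦ C  (constrained at step 1)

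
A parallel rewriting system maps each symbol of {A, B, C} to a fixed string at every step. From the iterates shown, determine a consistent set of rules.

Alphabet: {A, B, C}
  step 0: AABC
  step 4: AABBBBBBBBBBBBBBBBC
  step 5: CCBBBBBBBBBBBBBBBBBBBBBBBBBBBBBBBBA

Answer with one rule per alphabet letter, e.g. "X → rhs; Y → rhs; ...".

A->C, B->BB, C->A

  step 4 ⇒ step 5: AABBBBBBBBBBBBBBBBC ⇒ C·C·BB·BB·BB·BB·BB·BB·BB·BB·BB·BB·BB·BB·BB·BB·BB·BB·A
    A ↦ C
    B ↦ BB
    C ↦ A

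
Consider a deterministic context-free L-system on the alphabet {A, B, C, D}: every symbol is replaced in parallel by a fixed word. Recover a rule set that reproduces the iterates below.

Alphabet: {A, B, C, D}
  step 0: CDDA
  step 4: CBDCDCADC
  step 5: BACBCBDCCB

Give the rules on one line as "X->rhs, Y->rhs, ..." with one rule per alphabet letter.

A->DC, B->A, C->B, D->C

  step 4 ⇒ step 5: CBDCDCADC ⇒ B·A·C·B·C·B·DC·C·B
    A ↦ DC
    B ↦ A
    C ↦ B
    D ↦ C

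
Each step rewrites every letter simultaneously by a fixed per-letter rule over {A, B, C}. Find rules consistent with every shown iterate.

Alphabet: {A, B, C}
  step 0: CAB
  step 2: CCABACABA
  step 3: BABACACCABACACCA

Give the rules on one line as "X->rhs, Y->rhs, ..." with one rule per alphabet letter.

  step 2 ⇒ step 3: CCABACABA ⇒ BA·BA·CA·C·CA·BA·CA·C·CA
    A ↦ CA
    B ↦ C
    C ↦ BA

A->CA, B->C, C->BA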